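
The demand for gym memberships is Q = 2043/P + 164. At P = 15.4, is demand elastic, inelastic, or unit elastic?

inelastic

At P = 15.4, Q = 296.6623.
dQ/dP = −2043/P² = −8.6144.
Point elasticity E = (dQ/dP)·(P/Q) = -8.6144 × 15.4/296.6623 ≈ -0.447.
|E| ≈ 0.447 < 1, so demand is inelastic.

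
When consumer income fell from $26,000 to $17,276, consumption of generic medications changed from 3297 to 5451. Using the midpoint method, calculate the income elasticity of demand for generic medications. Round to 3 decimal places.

%ΔQ = (5451 − 3297)/[(3297+5451)/2] = 2154/4374 ≈ 0.4925.
%ΔY = (17,276 − 26,000)/[(26,000+17,276)/2] = -8724/21638 ≈ -0.4032.
E_I = %ΔQ/%ΔY ≈ -1.221.
E_I < 0: inferior good.

-1.221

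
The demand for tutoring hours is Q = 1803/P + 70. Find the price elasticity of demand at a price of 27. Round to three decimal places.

At P = 27, Q = 136.7778.
dQ/dP = −1803/P² = −2.4733.
Point elasticity E = (dQ/dP)·(P/Q) = -2.4733 × 27/136.7778 ≈ -0.488.
|E| < 1, so demand is inelastic at this price.

-0.488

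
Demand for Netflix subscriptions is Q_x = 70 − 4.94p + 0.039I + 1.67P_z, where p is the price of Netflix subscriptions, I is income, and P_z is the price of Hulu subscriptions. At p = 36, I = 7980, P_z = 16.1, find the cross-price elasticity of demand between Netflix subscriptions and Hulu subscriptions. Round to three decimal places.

Q_x = 70 − 4.94(36) + 0.039(7980) + 1.67(16.1) = 70 − 177.84 + 311.22 + 26.887 = 230.267.
∂Q_x/∂P_z = +1.67, so E_xy = 1.67·(16.1/230.267) ≈ 0.117.
E_xy > 0: the goods are substitutes.

0.117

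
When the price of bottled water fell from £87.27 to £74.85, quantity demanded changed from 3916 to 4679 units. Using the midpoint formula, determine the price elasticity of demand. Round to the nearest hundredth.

%Δq = (4679 − 3916)/[(3916 + 4679)/2] = 763/4297.5 ≈ 0.1775.
%ΔP = (74.85 − 87.27)/[(87.27 + 74.85)/2] = -12.42/81.06 ≈ -0.1532.
Arc elasticity E = %Δq/%ΔP ≈ 0.1775/-0.1532 ≈ -1.16.
|E| > 1: demand is elastic over this range.

-1.16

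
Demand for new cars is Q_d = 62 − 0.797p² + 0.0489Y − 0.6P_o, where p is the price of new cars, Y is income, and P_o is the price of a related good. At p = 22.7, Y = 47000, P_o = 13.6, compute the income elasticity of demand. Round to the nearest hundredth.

1.18

Evaluating quantity at (p, Y, P_o) gives Q_d = 62 − 0.797(22.7)² + 0.0489(47000) − 0.6(13.6) = 62 − 410.6861 + 2298.3 − 8.16 = 1941.4539.
∂Q_d/∂Y = +0.0489, so E_I = 0.0489·(47000/1941.4539) ≈ 1.18.
E_I > 1: normal good (luxury).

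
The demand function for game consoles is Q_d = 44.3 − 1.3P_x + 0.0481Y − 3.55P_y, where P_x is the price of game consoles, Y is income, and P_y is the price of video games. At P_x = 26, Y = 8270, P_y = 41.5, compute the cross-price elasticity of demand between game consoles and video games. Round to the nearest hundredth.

At the given point, Q_d = 44.3 − 1.3(26) + 0.0481(8270) − 3.55(41.5) = 44.3 − 33.8 + 397.787 − 147.325 = 260.962.
∂Q_d/∂P_y = −3.55, so E_xy = -3.55·(41.5/260.962) ≈ -0.56.
E_xy < 0: the goods are complements.

-0.56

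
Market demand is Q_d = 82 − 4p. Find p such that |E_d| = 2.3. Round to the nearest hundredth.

14.29

Set −bp/(a − bp) = −2.3 ⇒ bp = 2.3(a − bp) ⇒ bp(1+2.3) = 2.3·a.
p = 2.3·82/(4·3.3) ≈ 14.29.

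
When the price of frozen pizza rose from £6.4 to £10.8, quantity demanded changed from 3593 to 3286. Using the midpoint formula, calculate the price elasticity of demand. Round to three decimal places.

-0.174

%Δq = (3286 − 3593)/[(3593 + 3286)/2] = -307/3439.5 ≈ -0.0893.
%Δp = (10.8 − 6.4)/[(6.4 + 10.8)/2] = 4.4/8.6 ≈ 0.5116.
Arc elasticity E = %Δq/%Δp ≈ -0.0893/0.5116 ≈ -0.174.
|E| < 1: demand is inelastic over this range.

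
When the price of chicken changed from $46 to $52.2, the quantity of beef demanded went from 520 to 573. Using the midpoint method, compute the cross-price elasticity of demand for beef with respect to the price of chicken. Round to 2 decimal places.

%ΔQ_x = (573 − 520)/[(520+573)/2] = 53/546.5 ≈ 0.0970.
%ΔP_y = (52.2 − 46)/[(46+52.2)/2] ≈ 0.1263.
E_xy = 0.0970/0.1263 ≈ 0.77.
E_xy > 0, so beef and chicken are substitutes.

0.77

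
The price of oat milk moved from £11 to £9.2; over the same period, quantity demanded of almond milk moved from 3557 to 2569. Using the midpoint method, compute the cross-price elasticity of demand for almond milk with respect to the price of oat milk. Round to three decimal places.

1.810

%ΔQ_x = (2569 − 3557)/[(3557+2569)/2] = -988/3063 ≈ -0.3226.
%ΔP_y = (9.2 − 11)/[(11+9.2)/2] ≈ -0.1782.
E_xy = -0.3226/-0.1782 ≈ 1.810.
E_xy > 0, so almond milk and oat milk are substitutes.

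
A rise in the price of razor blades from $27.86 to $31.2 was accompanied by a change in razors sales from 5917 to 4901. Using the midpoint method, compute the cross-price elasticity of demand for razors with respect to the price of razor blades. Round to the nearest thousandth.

%ΔQ_x = (4901 − 5917)/[(5917+4901)/2] = -1016/5409 ≈ -0.1878.
%ΔP_y = (31.2 − 27.86)/[(27.86+31.2)/2] ≈ 0.1131.
E_xy = -0.1878/0.1131 ≈ -1.661.
E_xy < 0, so razors and razor blades are complements.

-1.661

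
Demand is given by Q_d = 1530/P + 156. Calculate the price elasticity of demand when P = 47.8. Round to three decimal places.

-0.170

At P = 47.8, Q_d = 188.0084.
dQ_d/dP = −1530/P² = −0.6696.
Point elasticity E = (dQ_d/dP)·(P/Q_d) = -0.6696 × 47.8/188.0084 ≈ -0.170.
|E| < 1, so demand is inelastic at this price.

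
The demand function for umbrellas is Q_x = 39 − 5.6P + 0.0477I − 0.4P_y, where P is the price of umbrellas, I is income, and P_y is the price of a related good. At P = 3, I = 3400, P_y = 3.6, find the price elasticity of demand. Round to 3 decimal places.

-0.092

Evaluating quantity at (P, I, P_y) gives Q_x = 39 − 5.6(3) + 0.0477(3400) − 0.4(3.6) = 39 − 16.8 + 162.18 − 1.44 = 182.94.
∂Q_x/∂P = −5.6, so E_p = (−5.6)·(3/182.94) ≈ -0.092.
|E_p| < 1: demand is inelastic.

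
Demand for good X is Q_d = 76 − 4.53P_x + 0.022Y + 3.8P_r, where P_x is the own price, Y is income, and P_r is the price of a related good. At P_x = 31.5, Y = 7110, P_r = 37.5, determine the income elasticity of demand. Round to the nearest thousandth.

0.674

First evaluate Q_d: 76 − 4.53(31.5) + 0.022(7110) + 3.8(37.5) = 76 − 142.695 + 156.42 + 142.5 = 232.225.
∂Q_d/∂Y = +0.022, so E_I = 0.022·(7110/232.225) ≈ 0.674.
E_I ∈ (0,1): normal good (necessity).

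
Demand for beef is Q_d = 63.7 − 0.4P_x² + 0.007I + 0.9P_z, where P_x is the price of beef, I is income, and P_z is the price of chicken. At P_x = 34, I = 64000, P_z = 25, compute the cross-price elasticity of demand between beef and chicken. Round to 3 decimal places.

First evaluate Q_d: 63.7 − 0.4(34)² + 0.007(64000) + 0.9(25) = 63.7 − 462.4 + 448 + 22.5 = 71.8.
∂Q_d/∂P_z = +0.9, so E_xy = 0.9·(25/71.8) ≈ 0.313.
E_xy > 0: the goods are substitutes.

0.313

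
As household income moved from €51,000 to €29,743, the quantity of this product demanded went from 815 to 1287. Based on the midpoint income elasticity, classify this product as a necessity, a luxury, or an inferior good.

%ΔQ = (1287 − 815)/[(815+1287)/2] = 472/1051 ≈ 0.4491.
%ΔM = (29,743 − 51,000)/[(51,000+29,743)/2] = -21257/40371.5 ≈ -0.5265.
E_I = %ΔQ/%ΔM ≈ -0.853.
E_I < 0: inferior good.

inferior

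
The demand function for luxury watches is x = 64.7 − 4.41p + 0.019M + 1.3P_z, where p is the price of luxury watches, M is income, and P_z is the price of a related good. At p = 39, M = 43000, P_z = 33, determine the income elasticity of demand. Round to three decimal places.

At the given point, x = 64.7 − 4.41(39) + 0.019(43000) + 1.3(33) = 64.7 − 171.99 + 817 + 42.9 = 752.61.
∂x/∂M = +0.019, so E_I = 0.019·(43000/752.61) ≈ 1.086.
E_I > 1: normal good (luxury).

1.086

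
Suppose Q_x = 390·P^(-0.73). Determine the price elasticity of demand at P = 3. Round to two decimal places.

For a Cobb–Douglas (constant-elasticity) form Q_x = A·P^α·…, the elasticity with respect to P equals the exponent α at every point.
Here the exponent on P is -0.73, so the price elasticity of demand is -0.73.

-0.73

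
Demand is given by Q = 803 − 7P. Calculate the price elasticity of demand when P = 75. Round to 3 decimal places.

-1.888

At P = 75, Q = 278.
dQ/dP = −7.
Point elasticity E = (dQ/dP)·(P/Q) = -7 × 75/278 ≈ -1.888.
|E| > 1, so demand is elastic at this price.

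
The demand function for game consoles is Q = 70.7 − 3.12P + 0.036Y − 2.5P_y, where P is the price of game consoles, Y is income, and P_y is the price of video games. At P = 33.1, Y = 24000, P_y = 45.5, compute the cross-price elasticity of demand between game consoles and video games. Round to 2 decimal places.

Evaluating quantity at (P, Y, P_y) gives Q = 70.7 − 3.12(33.1) + 0.036(24000) − 2.5(45.5) = 70.7 − 103.272 + 864 − 113.75 = 717.678.
∂Q/∂P_y = −2.5, so E_xy = -2.5·(45.5/717.678) ≈ -0.16.
E_xy < 0: the goods are complements.

-0.16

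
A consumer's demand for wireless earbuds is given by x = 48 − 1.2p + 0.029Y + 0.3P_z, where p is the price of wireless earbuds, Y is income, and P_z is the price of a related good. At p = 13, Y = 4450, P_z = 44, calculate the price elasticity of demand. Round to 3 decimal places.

-0.089

Evaluating quantity at (p, Y, P_z) gives x = 48 − 1.2(13) + 0.029(4450) + 0.3(44) = 48 − 15.6 + 129.05 + 13.2 = 174.65.
∂x/∂p = −1.2, so E_p = (−1.2)·(13/174.65) ≈ -0.089.
|E_p| < 1: demand is inelastic.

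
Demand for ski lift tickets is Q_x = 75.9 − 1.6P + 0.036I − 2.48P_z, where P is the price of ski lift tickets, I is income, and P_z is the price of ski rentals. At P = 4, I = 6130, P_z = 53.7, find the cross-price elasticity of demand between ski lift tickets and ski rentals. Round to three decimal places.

Substituting, Q_x = 75.9 − 1.6(4) + 0.036(6130) − 2.48(53.7) = 75.9 − 6.4 + 220.68 − 133.176 = 157.004.
∂Q_x/∂P_z = −2.48, so E_xy = -2.48·(53.7/157.004) ≈ -0.848.
E_xy < 0: the goods are complements.

-0.848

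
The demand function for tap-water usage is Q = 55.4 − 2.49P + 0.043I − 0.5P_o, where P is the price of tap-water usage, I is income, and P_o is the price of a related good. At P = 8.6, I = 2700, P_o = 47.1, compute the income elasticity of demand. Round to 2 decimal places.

Evaluating quantity at (P, I, P_o) gives Q = 55.4 − 2.49(8.6) + 0.043(2700) − 0.5(47.1) = 55.4 − 21.414 + 116.1 − 23.55 = 126.536.
∂Q/∂I = +0.043, so E_I = 0.043·(2700/126.536) ≈ 0.92.
E_I ∈ (0,1): normal good (necessity).

0.92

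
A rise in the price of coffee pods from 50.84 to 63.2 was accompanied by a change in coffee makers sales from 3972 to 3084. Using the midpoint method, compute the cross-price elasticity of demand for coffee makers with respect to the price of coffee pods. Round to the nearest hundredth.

%ΔQ_x = (3084 − 3972)/[(3972+3084)/2] = -888/3528 ≈ -0.2517.
%ΔP_y = (63.2 − 50.84)/[(50.84+63.2)/2] ≈ 0.2168.
E_xy = -0.2517/0.2168 ≈ -1.16.
E_xy < 0, so coffee makers and coffee pods are complements.

-1.16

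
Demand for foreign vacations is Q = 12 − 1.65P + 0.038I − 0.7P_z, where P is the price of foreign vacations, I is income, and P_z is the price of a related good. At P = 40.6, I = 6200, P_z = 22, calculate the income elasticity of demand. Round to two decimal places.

Substituting, Q = 12 − 1.65(40.6) + 0.038(6200) − 0.7(22) = 12 − 66.99 + 235.6 − 15.4 = 165.21.
∂Q/∂I = +0.038, so E_I = 0.038·(6200/165.21) ≈ 1.43.
E_I > 1: normal good (luxury).

1.43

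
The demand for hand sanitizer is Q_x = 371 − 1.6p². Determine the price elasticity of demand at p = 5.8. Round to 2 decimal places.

-0.34

At p = 5.8, Q_x = 317.176.
dQ_x/dp = −2·1.6·p = −18.56.
Point elasticity E = (dQ_x/dp)·(p/Q_x) = -18.56 × 5.8/317.176 ≈ -0.34.
|E| < 1, so demand is inelastic at this price.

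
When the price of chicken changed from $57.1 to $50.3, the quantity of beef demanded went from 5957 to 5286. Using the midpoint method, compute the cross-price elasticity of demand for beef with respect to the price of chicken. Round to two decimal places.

%ΔQ_x = (5286 − 5957)/[(5957+5286)/2] = -671/5621.5 ≈ -0.1194.
%ΔP_y = (50.3 − 57.1)/[(57.1+50.3)/2] ≈ -0.1266.
E_xy = -0.1194/-0.1266 ≈ 0.94.
E_xy > 0, so beef and chicken are substitutes.

0.94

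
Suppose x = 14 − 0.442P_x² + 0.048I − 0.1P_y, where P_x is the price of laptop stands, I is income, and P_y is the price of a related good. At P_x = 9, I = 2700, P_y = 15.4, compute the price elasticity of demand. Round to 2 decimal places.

-0.67

Evaluating quantity at (P_x, I, P_y) gives x = 14 − 0.442(9)² + 0.048(2700) − 0.1(15.4) = 14 − 35.802 + 129.6 − 1.54 = 106.258.
∂x/∂P_x = −2·0.442·P_x = -7.956, so E_p = -7.956·(9/106.258) ≈ -0.67.
|E_p| < 1: demand is inelastic.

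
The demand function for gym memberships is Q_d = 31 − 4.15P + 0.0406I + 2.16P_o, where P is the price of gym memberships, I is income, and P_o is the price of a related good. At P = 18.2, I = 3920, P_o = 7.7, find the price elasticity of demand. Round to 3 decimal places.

-0.575

Q_d = 31 − 4.15(18.2) + 0.0406(3920) + 2.16(7.7) = 31 − 75.53 + 159.152 + 16.632 = 131.254.
∂Q_d/∂P = −4.15, so E_p = (−4.15)·(18.2/131.254) ≈ -0.575.
|E_p| < 1: demand is inelastic.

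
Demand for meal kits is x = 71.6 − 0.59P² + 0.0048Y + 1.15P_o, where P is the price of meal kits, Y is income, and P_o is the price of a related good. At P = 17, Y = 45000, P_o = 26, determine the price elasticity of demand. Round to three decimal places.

-2.320

At the given point, x = 71.6 − 0.59(17)² + 0.0048(45000) + 1.15(26) = 71.6 − 170.51 + 216 + 29.9 = 146.99.
∂x/∂P = −2·0.59·P = -20.06, so E_p = -20.06·(17/146.99) ≈ -2.320.
|E_p| > 1: demand is elastic.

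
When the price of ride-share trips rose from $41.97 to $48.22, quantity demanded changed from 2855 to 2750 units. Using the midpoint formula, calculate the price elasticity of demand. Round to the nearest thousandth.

%ΔQ = (2750 − 2855)/[(2855 + 2750)/2] = -105/2802.5 ≈ -0.0375.
%ΔP = (48.22 − 41.97)/[(41.97 + 48.22)/2] = 6.25/45.095 ≈ 0.1386.
Arc elasticity E = %ΔQ/%ΔP ≈ -0.0375/0.1386 ≈ -0.270.
|E| < 1: demand is inelastic over this range.

-0.270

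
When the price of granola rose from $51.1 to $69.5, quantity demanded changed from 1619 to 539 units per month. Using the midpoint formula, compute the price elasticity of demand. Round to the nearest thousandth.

%ΔQ = (539 − 1619)/[(1619 + 539)/2] = -1080/1079 ≈ -1.0009.
%Δp = (69.5 − 51.1)/[(51.1 + 69.5)/2] = 18.4/60.3 ≈ 0.3051.
Arc elasticity E = %ΔQ/%Δp ≈ -1.0009/0.3051 ≈ -3.280.
|E| > 1: demand is elastic over this range.

-3.280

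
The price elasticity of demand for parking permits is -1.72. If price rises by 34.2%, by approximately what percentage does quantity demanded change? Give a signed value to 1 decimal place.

-58.8

%ΔQ ≈ E × %ΔP = (-1.72) × (34.2%) ≈ -58.8%.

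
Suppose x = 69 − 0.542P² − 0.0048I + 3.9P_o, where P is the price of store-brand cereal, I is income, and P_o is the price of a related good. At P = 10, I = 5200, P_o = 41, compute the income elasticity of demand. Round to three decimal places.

-0.167

Substituting, x = 69 − 0.542(10)² − 0.0048(5200) + 3.9(41) = 69 − 54.2 − 24.96 + 159.9 = 149.74.
∂x/∂I = −0.0048, so E_I = -0.0048·(5200/149.74) ≈ -0.167.
E_I < 0: inferior good.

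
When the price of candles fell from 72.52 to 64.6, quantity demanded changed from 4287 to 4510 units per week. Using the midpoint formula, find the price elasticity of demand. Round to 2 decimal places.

%ΔQ = (4510 − 4287)/[(4287 + 4510)/2] = 223/4398.5 ≈ 0.0507.
%ΔP = (64.6 − 72.52)/[(72.52 + 64.6)/2] = -7.92/68.56 ≈ -0.1155.
Arc elasticity E = %ΔQ/%ΔP ≈ 0.0507/-0.1155 ≈ -0.44.
|E| < 1: demand is inelastic over this range.

-0.44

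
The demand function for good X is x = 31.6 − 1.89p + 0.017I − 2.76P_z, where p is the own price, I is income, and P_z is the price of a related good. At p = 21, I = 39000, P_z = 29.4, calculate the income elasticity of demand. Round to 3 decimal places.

x = 31.6 − 1.89(21) + 0.017(39000) − 2.76(29.4) = 31.6 − 39.69 + 663 − 81.144 = 573.766.
∂x/∂I = +0.017, so E_I = 0.017·(39000/573.766) ≈ 1.156.
E_I > 1: normal good (luxury).

1.156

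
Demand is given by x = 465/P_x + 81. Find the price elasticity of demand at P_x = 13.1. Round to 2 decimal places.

-0.30

At P_x = 13.1, x = 116.4962.
dx/dP_x = −465/P_x² = −2.7096.
Point elasticity E = (dx/dP_x)·(P_x/x) = -2.7096 × 13.1/116.4962 ≈ -0.30.
|E| < 1, so demand is inelastic at this price.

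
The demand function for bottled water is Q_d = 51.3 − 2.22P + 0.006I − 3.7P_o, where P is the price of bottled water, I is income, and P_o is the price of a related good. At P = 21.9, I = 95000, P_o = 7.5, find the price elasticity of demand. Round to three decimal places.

-0.089

First evaluate Q_d: 51.3 − 2.22(21.9) + 0.006(95000) − 3.7(7.5) = 51.3 − 48.618 + 570 − 27.75 = 544.932.
∂Q_d/∂P = −2.22, so E_p = (−2.22)·(21.9/544.932) ≈ -0.089.
|E_p| < 1: demand is inelastic.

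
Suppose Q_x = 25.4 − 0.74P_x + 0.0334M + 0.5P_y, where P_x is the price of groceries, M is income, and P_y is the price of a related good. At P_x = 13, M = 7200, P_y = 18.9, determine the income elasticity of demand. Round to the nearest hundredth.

0.91

At the given point, Q_x = 25.4 − 0.74(13) + 0.0334(7200) + 0.5(18.9) = 25.4 − 9.62 + 240.48 + 9.45 = 265.71.
∂Q_x/∂M = +0.0334, so E_I = 0.0334·(7200/265.71) ≈ 0.91.
E_I ∈ (0,1): normal good (necessity).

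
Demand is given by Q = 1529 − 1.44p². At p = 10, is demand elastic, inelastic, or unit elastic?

At p = 10, Q = 1385.
dQ/dp = −2·1.44·p = −28.8.
Point elasticity E = (dQ/dp)·(p/Q) = -28.8 × 10/1385 ≈ -0.208.
|E| ≈ 0.208 < 1, so demand is inelastic.

inelastic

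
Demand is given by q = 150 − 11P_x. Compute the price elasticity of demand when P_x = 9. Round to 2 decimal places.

At P_x = 9, q = 51.
dq/dP_x = −11.
Point elasticity E = (dq/dP_x)·(P_x/q) = -11 × 9/51 ≈ -1.94.
|E| > 1, so demand is elastic at this price.

-1.94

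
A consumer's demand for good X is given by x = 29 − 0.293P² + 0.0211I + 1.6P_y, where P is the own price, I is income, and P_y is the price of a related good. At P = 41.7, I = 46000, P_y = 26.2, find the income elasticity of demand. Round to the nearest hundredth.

Substituting, x = 29 − 0.293(41.7)² + 0.0211(46000) + 1.6(26.2) = 29 − 509.4948 + 970.6 + 41.92 = 532.0252.
∂x/∂I = +0.0211, so E_I = 0.0211·(46000/532.0252) ≈ 1.82.
E_I > 1: normal good (luxury).

1.82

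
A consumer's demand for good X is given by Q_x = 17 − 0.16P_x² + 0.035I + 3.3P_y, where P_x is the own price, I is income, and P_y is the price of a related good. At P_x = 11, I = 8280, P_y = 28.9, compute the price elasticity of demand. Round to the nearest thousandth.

At the given point, Q_x = 17 − 0.16(11)² + 0.035(8280) + 3.3(28.9) = 17 − 19.36 + 289.8 + 95.37 = 382.81.
∂Q_x/∂P_x = −2·0.16·P_x = -3.52, so E_p = -3.52·(11/382.81) ≈ -0.101.
|E_p| < 1: demand is inelastic.

-0.101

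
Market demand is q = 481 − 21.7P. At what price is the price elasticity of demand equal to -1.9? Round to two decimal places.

Set −bP/(a − bP) = −1.9 ⇒ bP = 1.9(a − bP) ⇒ bP(1+1.9) = 1.9·a.
P = 1.9·481/(21.7·2.9) ≈ 14.52.

14.52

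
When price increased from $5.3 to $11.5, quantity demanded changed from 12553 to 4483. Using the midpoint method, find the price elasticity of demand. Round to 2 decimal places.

%ΔQ = (4483 − 12553)/[(12553 + 4483)/2] = -8070/8518 ≈ -0.9474.
%Δp = (11.5 − 5.3)/[(5.3 + 11.5)/2] = 6.2/8.4 ≈ 0.7381.
Arc elasticity E = %ΔQ/%Δp ≈ -0.9474/0.7381 ≈ -1.28.
|E| > 1: demand is elastic over this range.

-1.28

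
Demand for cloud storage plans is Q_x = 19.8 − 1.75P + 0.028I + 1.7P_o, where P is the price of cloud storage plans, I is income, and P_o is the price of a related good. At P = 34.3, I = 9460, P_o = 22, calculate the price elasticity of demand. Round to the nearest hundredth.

-0.23

Substituting, Q_x = 19.8 − 1.75(34.3) + 0.028(9460) + 1.7(22) = 19.8 − 60.025 + 264.88 + 37.4 = 262.055.
∂Q_x/∂P = −1.75, so E_p = (−1.75)·(34.3/262.055) ≈ -0.23.
|E_p| < 1: demand is inelastic.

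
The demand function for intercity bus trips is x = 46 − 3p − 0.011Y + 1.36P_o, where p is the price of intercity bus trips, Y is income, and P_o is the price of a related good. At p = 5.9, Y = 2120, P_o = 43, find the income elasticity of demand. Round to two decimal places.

-0.37

x = 46 − 3(5.9) − 0.011(2120) + 1.36(43) = 46 − 17.7 − 23.32 + 58.48 = 63.46.
∂x/∂Y = −0.011, so E_I = -0.011·(2120/63.46) ≈ -0.37.
E_I < 0: inferior good.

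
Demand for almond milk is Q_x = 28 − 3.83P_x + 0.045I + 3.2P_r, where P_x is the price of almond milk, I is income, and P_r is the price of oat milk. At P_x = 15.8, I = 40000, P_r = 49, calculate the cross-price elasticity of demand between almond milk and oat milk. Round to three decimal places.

Substituting, Q_x = 28 − 3.83(15.8) + 0.045(40000) + 3.2(49) = 28 − 60.514 + 1800 + 156.8 = 1924.286.
∂Q_x/∂P_r = +3.2, so E_xy = 3.2·(49/1924.286) ≈ 0.081.
E_xy > 0: the goods are substitutes.

0.081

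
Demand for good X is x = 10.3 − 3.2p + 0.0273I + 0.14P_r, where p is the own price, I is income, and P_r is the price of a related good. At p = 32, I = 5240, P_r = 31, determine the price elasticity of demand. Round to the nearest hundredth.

Evaluating quantity at (p, I, P_r) gives x = 10.3 − 3.2(32) + 0.0273(5240) + 0.14(31) = 10.3 − 102.4 + 143.052 + 4.34 = 55.292.
∂x/∂p = −3.2, so E_p = (−3.2)·(32/55.292) ≈ -1.85.
|E_p| > 1: demand is elastic.

-1.85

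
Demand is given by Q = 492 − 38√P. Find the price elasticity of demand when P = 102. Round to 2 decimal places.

-1.77

At P = 102, Q = 108.2188.
dQ/dP = −38/(2√P) = −38/(2·10.0995).
Point elasticity E = (dQ/dP)·(P/Q) = -1.8813 × 102/108.2188 ≈ -1.77.
|E| > 1, so demand is elastic at this price.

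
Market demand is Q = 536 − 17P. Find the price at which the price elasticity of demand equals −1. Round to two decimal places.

For linear demand Q = a − bP, E = −bP/(a − bP). |E| = 1 ⇒ bP = a − bP ⇒ P = a/(2b).
P = 536/(2·17) ≈ 15.76.

15.76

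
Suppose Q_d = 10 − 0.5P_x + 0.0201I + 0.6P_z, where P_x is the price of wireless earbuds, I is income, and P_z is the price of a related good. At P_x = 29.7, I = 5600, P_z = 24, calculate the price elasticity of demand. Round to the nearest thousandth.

Q_d = 10 − 0.5(29.7) + 0.0201(5600) + 0.6(24) = 10 − 14.85 + 112.56 + 14.4 = 122.11.
∂Q_d/∂P_x = −0.5, so E_p = (−0.5)·(29.7/122.11) ≈ -0.122.
|E_p| < 1: demand is inelastic.

-0.122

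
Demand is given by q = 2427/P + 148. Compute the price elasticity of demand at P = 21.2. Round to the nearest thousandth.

At P = 21.2, q = 262.4811.
dq/dP = −2427/P² = −5.4001.
Point elasticity E = (dq/dP)·(P/q) = -5.4001 × 21.2/262.4811 ≈ -0.436.
|E| < 1, so demand is inelastic at this price.

-0.436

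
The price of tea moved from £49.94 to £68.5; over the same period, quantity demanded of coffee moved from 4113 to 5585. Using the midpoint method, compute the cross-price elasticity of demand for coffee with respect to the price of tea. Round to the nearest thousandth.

%ΔQ_x = (5585 − 4113)/[(4113+5585)/2] = 1472/4849 ≈ 0.3036.
%ΔP_y = (68.5 − 49.94)/[(49.94+68.5)/2] ≈ 0.3134.
E_xy = 0.3036/0.3134 ≈ 0.969.
E_xy > 0, so coffee and tea are substitutes.

0.969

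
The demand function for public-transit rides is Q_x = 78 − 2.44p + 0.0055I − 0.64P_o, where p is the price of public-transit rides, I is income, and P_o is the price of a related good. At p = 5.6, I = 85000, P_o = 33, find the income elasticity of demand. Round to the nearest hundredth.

0.92

Evaluating quantity at (p, I, P_o) gives Q_x = 78 − 2.44(5.6) + 0.0055(85000) − 0.64(33) = 78 − 13.664 + 467.5 − 21.12 = 510.716.
∂Q_x/∂I = +0.0055, so E_I = 0.0055·(85000/510.716) ≈ 0.92.
E_I ∈ (0,1): normal good (necessity).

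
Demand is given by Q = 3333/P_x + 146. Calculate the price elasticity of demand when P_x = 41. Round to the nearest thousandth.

-0.358

At P_x = 41, Q = 227.2927.
dQ/dP_x = −3333/P_x² = −1.9827.
Point elasticity E = (dQ/dP_x)·(P_x/Q) = -1.9827 × 41/227.2927 ≈ -0.358.
|E| < 1, so demand is inelastic at this price.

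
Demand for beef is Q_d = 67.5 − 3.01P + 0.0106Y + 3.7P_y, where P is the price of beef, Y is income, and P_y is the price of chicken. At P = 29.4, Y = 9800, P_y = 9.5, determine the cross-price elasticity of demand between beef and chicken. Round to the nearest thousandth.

0.298

At the given point, Q_d = 67.5 − 3.01(29.4) + 0.0106(9800) + 3.7(9.5) = 67.5 − 88.494 + 103.88 + 35.15 = 118.036.
∂Q_d/∂P_y = +3.7, so E_xy = 3.7·(9.5/118.036) ≈ 0.298.
E_xy > 0: the goods are substitutes.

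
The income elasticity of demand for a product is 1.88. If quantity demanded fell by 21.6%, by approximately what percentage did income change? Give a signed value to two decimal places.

-11.49

%ΔQ ≈ E × %ΔI ⇒ %ΔI = %ΔQ / E = (-21.6%)/(1.88) ≈ -11.49%.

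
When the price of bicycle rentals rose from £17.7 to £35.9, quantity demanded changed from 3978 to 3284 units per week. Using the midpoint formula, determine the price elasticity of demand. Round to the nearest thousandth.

%Δq = (3284 − 3978)/[(3978 + 3284)/2] = -694/3631 ≈ -0.1911.
%ΔP = (35.9 − 17.7)/[(17.7 + 35.9)/2] = 18.2/26.8 ≈ 0.6791.
Arc elasticity E = %Δq/%ΔP ≈ -0.1911/0.6791 ≈ -0.281.
|E| < 1: demand is inelastic over this range.

-0.281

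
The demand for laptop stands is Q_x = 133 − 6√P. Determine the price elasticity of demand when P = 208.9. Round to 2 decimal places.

-0.94

At P = 208.9, Q_x = 46.2798.
dQ_x/dP = −6/(2√P) = −6/(2·14.4534).
Point elasticity E = (dQ_x/dP)·(P/Q_x) = -0.2076 × 208.9/46.2798 ≈ -0.94.
|E| < 1, so demand is inelastic at this price.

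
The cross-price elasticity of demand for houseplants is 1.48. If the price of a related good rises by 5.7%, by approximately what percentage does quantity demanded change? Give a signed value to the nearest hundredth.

8.44

%ΔQ ≈ E × %ΔP_y = (1.48) × (5.7%) ≈ 8.44%.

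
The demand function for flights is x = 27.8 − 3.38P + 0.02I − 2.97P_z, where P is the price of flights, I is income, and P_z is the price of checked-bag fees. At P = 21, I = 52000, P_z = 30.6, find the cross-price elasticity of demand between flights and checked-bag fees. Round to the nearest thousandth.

-0.100

Substituting, x = 27.8 − 3.38(21) + 0.02(52000) − 2.97(30.6) = 27.8 − 70.98 + 1040 − 90.882 = 905.938.
∂x/∂P_z = −2.97, so E_xy = -2.97·(30.6/905.938) ≈ -0.100.
E_xy < 0: the goods are complements.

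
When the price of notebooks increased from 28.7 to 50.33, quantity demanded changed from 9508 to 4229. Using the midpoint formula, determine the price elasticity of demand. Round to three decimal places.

%ΔQ = (4229 − 9508)/[(9508 + 4229)/2] = -5279/6868.5 ≈ -0.7686.
%Δp = (50.33 − 28.7)/[(28.7 + 50.33)/2] = 21.63/39.515 ≈ 0.5474.
Arc elasticity E = %ΔQ/%Δp ≈ -0.7686/0.5474 ≈ -1.404.
|E| > 1: demand is elastic over this range.

-1.404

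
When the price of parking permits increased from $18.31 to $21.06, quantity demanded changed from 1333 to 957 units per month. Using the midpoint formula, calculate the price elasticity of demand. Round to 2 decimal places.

%Δq = (957 − 1333)/[(1333 + 957)/2] = -376/1145 ≈ -0.3284.
%Δp = (21.06 − 18.31)/[(18.31 + 21.06)/2] = 2.75/19.685 ≈ 0.1397.
Arc elasticity E = %Δq/%Δp ≈ -0.3284/0.1397 ≈ -2.35.
|E| > 1: demand is elastic over this range.

-2.35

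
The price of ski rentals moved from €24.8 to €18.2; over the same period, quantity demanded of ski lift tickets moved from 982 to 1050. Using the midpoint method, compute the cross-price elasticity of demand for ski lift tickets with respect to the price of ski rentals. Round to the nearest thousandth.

-0.218

%ΔQ_x = (1050 − 982)/[(982+1050)/2] = 68/1016 ≈ 0.0669.
%ΔP_y = (18.2 − 24.8)/[(24.8+18.2)/2] ≈ -0.3070.
E_xy = 0.0669/-0.3070 ≈ -0.218.
E_xy < 0, so ski lift tickets and ski rentals are complements.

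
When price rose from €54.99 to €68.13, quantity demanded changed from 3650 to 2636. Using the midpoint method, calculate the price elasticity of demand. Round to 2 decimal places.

%ΔQ = (2636 − 3650)/[(3650 + 2636)/2] = -1014/3143 ≈ -0.3226.
%ΔP = (68.13 − 54.99)/[(54.99 + 68.13)/2] = 13.14/61.56 ≈ 0.2135.
Arc elasticity E = %ΔQ/%ΔP ≈ -0.3226/0.2135 ≈ -1.51.
|E| > 1: demand is elastic over this range.

-1.51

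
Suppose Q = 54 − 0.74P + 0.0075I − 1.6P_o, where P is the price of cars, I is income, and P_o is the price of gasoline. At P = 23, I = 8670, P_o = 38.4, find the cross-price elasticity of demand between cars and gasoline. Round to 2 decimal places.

First evaluate Q: 54 − 0.74(23) + 0.0075(8670) − 1.6(38.4) = 54 − 17.02 + 65.025 − 61.44 = 40.565.
∂Q/∂P_o = −1.6, so E_xy = -1.6·(38.4/40.565) ≈ -1.51.
E_xy < 0: the goods are complements.

-1.51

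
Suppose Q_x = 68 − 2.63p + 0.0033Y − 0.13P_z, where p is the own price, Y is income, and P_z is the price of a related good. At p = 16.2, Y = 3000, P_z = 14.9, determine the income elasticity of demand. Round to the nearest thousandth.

0.297

At the given point, Q_x = 68 − 2.63(16.2) + 0.0033(3000) − 0.13(14.9) = 68 − 42.606 + 9.9 − 1.937 = 33.357.
∂Q_x/∂Y = +0.0033, so E_I = 0.0033·(3000/33.357) ≈ 0.297.
E_I ∈ (0,1): normal good (necessity).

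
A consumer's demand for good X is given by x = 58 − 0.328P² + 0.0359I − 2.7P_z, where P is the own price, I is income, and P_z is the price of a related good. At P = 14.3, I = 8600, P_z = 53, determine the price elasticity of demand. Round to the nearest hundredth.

-0.86

x = 58 − 0.328(14.3)² + 0.0359(8600) − 2.7(53) = 58 − 67.0727 + 308.74 − 143.1 = 156.5673.
∂x/∂P = −2·0.328·P = -9.3808, so E_p = -9.3808·(14.3/156.5673) ≈ -0.86.
|E_p| < 1: demand is inelastic.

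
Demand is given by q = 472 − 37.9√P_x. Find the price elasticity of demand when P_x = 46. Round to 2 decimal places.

-0.60

At P_x = 46, q = 214.9497.
dq/dP_x = −37.9/(2√P_x) = −37.9/(2·6.7823).
Point elasticity E = (dq/dP_x)·(P_x/q) = -2.794 × 46/214.9497 ≈ -0.60.
|E| < 1, so demand is inelastic at this price.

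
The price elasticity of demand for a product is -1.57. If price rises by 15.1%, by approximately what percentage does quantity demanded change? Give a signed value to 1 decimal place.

%ΔQ ≈ E × %ΔP = (-1.57) × (15.1%) ≈ -23.7%.

-23.7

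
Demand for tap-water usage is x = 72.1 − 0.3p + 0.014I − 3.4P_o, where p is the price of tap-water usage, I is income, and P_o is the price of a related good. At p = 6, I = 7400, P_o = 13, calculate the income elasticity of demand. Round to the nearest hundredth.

First evaluate x: 72.1 − 0.3(6) + 0.014(7400) − 3.4(13) = 72.1 − 1.8 + 103.6 − 44.2 = 129.7.
∂x/∂I = +0.014, so E_I = 0.014·(7400/129.7) ≈ 0.80.
E_I ∈ (0,1): normal good (necessity).

0.80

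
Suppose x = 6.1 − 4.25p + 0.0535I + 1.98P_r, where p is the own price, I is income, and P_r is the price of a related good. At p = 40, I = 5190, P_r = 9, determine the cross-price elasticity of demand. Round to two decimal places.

0.14

Evaluating quantity at (p, I, P_r) gives x = 6.1 − 4.25(40) + 0.0535(5190) + 1.98(9) = 6.1 − 170 + 277.665 + 17.82 = 131.585.
∂x/∂P_r = +1.98, so E_xy = 1.98·(9/131.585) ≈ 0.14.
E_xy > 0: the goods are substitutes.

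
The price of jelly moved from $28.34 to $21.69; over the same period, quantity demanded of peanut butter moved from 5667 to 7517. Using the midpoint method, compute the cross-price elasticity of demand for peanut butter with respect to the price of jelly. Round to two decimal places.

%ΔQ_x = (7517 − 5667)/[(5667+7517)/2] = 1850/6592 ≈ 0.2806.
%ΔP_y = (21.69 − 28.34)/[(28.34+21.69)/2] ≈ -0.2658.
E_xy = 0.2806/-0.2658 ≈ -1.06.
E_xy < 0, so peanut butter and jelly are complements.

-1.06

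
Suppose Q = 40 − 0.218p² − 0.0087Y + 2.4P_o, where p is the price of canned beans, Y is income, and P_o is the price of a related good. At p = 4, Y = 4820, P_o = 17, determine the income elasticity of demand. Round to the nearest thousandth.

Evaluating quantity at (p, Y, P_o) gives Q = 40 − 0.218(4)² − 0.0087(4820) + 2.4(17) = 40 − 3.488 − 41.934 + 40.8 = 35.378.
∂Q/∂Y = −0.0087, so E_I = -0.0087·(4820/35.378) ≈ -1.185.
E_I < 0: inferior good.

-1.185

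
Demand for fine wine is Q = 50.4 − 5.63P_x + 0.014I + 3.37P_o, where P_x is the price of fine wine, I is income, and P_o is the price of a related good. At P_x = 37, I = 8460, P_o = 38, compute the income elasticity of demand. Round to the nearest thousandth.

At the given point, Q = 50.4 − 5.63(37) + 0.014(8460) + 3.37(38) = 50.4 − 208.31 + 118.44 + 128.06 = 88.59.
∂Q/∂I = +0.014, so E_I = 0.014·(8460/88.59) ≈ 1.337.
E_I > 1: normal good (luxury).

1.337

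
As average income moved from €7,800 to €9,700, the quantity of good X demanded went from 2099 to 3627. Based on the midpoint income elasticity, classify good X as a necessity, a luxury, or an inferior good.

%ΔQ = (3627 − 2099)/[(2099+3627)/2] = 1528/2863 ≈ 0.5337.
%ΔM = (9,700 − 7,800)/[(7,800+9,700)/2] = 1900/8750 ≈ 0.2171.
E_I = %ΔQ/%ΔM ≈ 2.458.
E_I > 1: normal good (luxury).

luxury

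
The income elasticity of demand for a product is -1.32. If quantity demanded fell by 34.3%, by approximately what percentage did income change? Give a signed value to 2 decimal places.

%ΔQ ≈ E × %ΔI ⇒ %ΔI = %ΔQ / E = (-34.3%)/(-1.32) ≈ 25.98%.

25.98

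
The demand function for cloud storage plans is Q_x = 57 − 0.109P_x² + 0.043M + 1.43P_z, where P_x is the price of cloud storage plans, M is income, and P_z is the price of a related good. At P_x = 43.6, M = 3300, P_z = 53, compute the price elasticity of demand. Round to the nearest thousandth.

Substituting, Q_x = 57 − 0.109(43.6)² + 0.043(3300) + 1.43(53) = 57 − 207.2046 + 141.9 + 75.79 = 67.4854.
∂Q_x/∂P_x = −2·0.109·P_x = -9.5048, so E_p = -9.5048·(43.6/67.4854) ≈ -6.141.
|E_p| > 1: demand is elastic.

-6.141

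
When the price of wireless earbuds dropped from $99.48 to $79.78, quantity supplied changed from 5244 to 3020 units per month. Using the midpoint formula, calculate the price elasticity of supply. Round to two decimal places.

2.45

%ΔQ = (3020 − 5244)/[(5244 + 3020)/2] = -2224/4132 ≈ -0.5382.
%Δp = (79.78 − 99.48)/[(99.48 + 79.78)/2] = -19.7/89.63 ≈ -0.2198.
Arc elasticity E = %ΔQ/%Δp ≈ -0.5382/-0.2198 ≈ 2.45.
|E| > 1: supply is elastic over this range.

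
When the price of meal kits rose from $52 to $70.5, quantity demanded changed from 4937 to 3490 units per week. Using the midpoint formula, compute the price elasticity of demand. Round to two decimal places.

%ΔQ = (3490 − 4937)/[(4937 + 3490)/2] = -1447/4213.5 ≈ -0.3434.
%Δp = (70.5 − 52)/[(52 + 70.5)/2] = 18.5/61.25 ≈ 0.3020.
Arc elasticity E = %ΔQ/%Δp ≈ -0.3434/0.3020 ≈ -1.14.
|E| > 1: demand is elastic over this range.

-1.14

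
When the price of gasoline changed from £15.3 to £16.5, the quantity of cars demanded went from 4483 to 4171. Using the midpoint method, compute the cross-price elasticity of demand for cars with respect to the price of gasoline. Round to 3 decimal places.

%ΔQ_x = (4171 − 4483)/[(4483+4171)/2] = -312/4327 ≈ -0.0721.
%ΔP_y = (16.5 − 15.3)/[(15.3+16.5)/2] ≈ 0.0755.
E_xy = -0.0721/0.0755 ≈ -0.955.
E_xy < 0, so cars and gasoline are complements.

-0.955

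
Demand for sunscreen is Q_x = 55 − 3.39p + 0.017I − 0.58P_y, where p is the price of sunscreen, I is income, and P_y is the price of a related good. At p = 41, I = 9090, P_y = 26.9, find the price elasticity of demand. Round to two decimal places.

-2.53

First evaluate Q_x: 55 − 3.39(41) + 0.017(9090) − 0.58(26.9) = 55 − 138.99 + 154.53 − 15.602 = 54.938.
∂Q_x/∂p = −3.39, so E_p = (−3.39)·(41/54.938) ≈ -2.53.
|E_p| > 1: demand is elastic.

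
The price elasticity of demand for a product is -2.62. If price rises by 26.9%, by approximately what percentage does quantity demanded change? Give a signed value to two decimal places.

%ΔQ ≈ E × %ΔP = (-2.62) × (26.9%) ≈ -70.48%.

-70.48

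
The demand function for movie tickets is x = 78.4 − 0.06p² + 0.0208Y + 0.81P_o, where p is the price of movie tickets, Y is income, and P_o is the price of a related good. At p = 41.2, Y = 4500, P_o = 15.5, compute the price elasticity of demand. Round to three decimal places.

-2.463

At the given point, x = 78.4 − 0.06(41.2)² + 0.0208(4500) + 0.81(15.5) = 78.4 − 101.8464 + 93.6 + 12.555 = 82.7086.
∂x/∂p = −2·0.06·p = -4.944, so E_p = -4.944·(41.2/82.7086) ≈ -2.463.
|E_p| > 1: demand is elastic.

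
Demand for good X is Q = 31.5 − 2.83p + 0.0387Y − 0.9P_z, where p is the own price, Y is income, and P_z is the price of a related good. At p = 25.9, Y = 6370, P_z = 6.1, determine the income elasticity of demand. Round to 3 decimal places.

Substituting, Q = 31.5 − 2.83(25.9) + 0.0387(6370) − 0.9(6.1) = 31.5 − 73.297 + 246.519 − 5.49 = 199.232.
∂Q/∂Y = +0.0387, so E_I = 0.0387·(6370/199.232) ≈ 1.237.
E_I > 1: normal good (luxury).

1.237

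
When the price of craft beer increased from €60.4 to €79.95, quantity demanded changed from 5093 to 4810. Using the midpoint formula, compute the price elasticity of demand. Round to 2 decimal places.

-0.21

%Δq = (4810 − 5093)/[(5093 + 4810)/2] = -283/4951.5 ≈ -0.0572.
%Δp = (79.95 − 60.4)/[(60.4 + 79.95)/2] = 19.55/70.175 ≈ 0.2786.
Arc elasticity E = %Δq/%Δp ≈ -0.0572/0.2786 ≈ -0.21.
|E| < 1: demand is inelastic over this range.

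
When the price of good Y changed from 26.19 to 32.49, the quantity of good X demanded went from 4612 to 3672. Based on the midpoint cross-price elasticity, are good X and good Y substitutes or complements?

complements

%ΔQ_x = (3672 − 4612)/[(4612+3672)/2] = -940/4142 ≈ -0.2269.
%ΔP_y = (32.49 − 26.19)/[(26.19+32.49)/2] ≈ 0.2147.
E_xy = -0.2269/0.2147 ≈ -1.057.
E_xy < 0, so the goods are complements.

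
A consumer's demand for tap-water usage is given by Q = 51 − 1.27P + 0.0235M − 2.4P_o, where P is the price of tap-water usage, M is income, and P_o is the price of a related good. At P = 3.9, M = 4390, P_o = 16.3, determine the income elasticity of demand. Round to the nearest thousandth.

Substituting, Q = 51 − 1.27(3.9) + 0.0235(4390) − 2.4(16.3) = 51 − 4.953 + 103.165 − 39.12 = 110.092.
∂Q/∂M = +0.0235, so E_I = 0.0235·(4390/110.092) ≈ 0.937.
E_I ∈ (0,1): normal good (necessity).

0.937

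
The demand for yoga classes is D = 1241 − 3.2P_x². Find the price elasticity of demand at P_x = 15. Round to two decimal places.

At P_x = 15, D = 521.
dD/dP_x = −2·3.2·P_x = −96.
Point elasticity E = (dD/dP_x)·(P_x/D) = -96 × 15/521 ≈ -2.76.
|E| > 1, so demand is elastic at this price.

-2.76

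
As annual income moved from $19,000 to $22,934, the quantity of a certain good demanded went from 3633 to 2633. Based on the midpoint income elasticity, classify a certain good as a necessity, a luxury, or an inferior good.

inferior

%ΔQ = (2633 − 3633)/[(3633+2633)/2] = -1000/3133 ≈ -0.3192.
%ΔY = (22,934 − 19,000)/[(19,000+22,934)/2] = 3934/20967 ≈ 0.1876.
E_I = %ΔQ/%ΔY ≈ -1.701.
E_I < 0: inferior good.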